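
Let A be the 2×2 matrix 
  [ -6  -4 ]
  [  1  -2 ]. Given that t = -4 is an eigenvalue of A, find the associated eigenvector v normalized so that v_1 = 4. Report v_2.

-2

A + 4I = [[-2, -4], [1, 2]].
Solving (A + 4I)v = 0 gives the eigenspace spanned by (4, -2).
With v_1 = 4, v = (4, -2), so v_2 = -2.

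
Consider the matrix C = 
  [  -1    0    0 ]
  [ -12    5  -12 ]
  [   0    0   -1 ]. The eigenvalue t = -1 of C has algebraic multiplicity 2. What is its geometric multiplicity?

C + 1I = [[0, 0, 0], [-12, 6, -12], [0, 0, 0]].
This matrix has rank 1, so its null space has dimension 3 − 1 = 2.

2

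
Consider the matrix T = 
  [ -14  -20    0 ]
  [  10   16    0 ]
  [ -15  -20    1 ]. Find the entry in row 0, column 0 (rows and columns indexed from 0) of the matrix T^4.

Characteristic polynomial: r^3 - 3r^2 - 22r + 24 = (r - 6)(r - 1)(r + 4), so the eigenvalues are -4, 1, 6.
r=-4: eigenvector (2, -1, 2).
r=6: eigenvector (-1, 1, -1).
r=1: eigenvector (0, 0, 1).
P = [[2, -1, 0], [-1, 1, 0], [2, -1, 1]], D = diag(-4, 6, 1), P⁻¹ = [[1, 1, 0], [1, 2, 0], [-1, 0, 1]].
T⁴ = P·diag(256, 1296, 1)·P⁻¹ = [[-784, -2080, 0], [1040, 2336, 0], [-785, -2080, 1]].
The requested entry is -784.

-784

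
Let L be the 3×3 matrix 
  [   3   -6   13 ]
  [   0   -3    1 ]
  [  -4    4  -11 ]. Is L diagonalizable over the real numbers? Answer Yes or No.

No

Characteristic polynomial: p(λ) = λ^3 + 11λ^2 + 39λ + 45 = (λ + 3)^2(λ + 5).
λ = -3 has algebraic multiplicity 2; rank(L + 3I) = 2, so geometric multiplicity = 1.
Geometric multiplicity < algebraic multiplicity, so L is not diagonalizable.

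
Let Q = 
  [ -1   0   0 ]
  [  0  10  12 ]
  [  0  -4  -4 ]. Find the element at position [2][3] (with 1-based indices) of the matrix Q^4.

Characteristic polynomial: t^3 - 5t^2 + 2t + 8 = (t - 4)(t - 2)(t + 1), so the eigenvalues are -1, 2, 4.
t=2: eigenvector (0, -3, 2).
t=-1: eigenvector (1, 0, 0).
t=4: eigenvector (0, -2, 1).
P = [[0, 1, 0], [-3, 0, -2], [2, 0, 1]], D = diag(2, -1, 4), P⁻¹ = [[0, 1, 2], [1, 0, 0], [0, -2, -3]].
Q⁴ = P·diag(16, 1, 256)·P⁻¹ = [[1, 0, 0], [0, 976, 1440], [0, -480, -704]].
The requested entry is 1440.

1440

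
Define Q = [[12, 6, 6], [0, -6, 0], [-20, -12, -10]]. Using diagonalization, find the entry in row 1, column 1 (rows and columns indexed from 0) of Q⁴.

Characteristic polynomial: s^3 + 4s^2 - 12s = s(s - 2)(s + 6), so the eigenvalues are -6, 0, 2.
s=0: eigenvector (-1, 0, 2).
s=2: eigenvector (-3, 0, 5).
s=-6: eigenvector (-1, 1, 2).
P = [[-1, -3, -1], [0, 0, 1], [2, 5, 2]], D = diag(0, 2, -6), P⁻¹ = [[5, -1, 3], [-2, 0, -1], [0, 1, 0]].
Q⁴ = P·diag(0, 16, 1296)·P⁻¹ = [[96, -1296, 48], [0, 1296, 0], [-160, 2592, -80]].
The requested entry is 1296.

1296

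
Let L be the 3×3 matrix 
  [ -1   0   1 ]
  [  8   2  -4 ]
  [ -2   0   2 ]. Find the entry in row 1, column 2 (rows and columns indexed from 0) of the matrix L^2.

Characteristic polynomial: s^3 - 3s^2 + 2s = s(s - 2)(s - 1), so the eigenvalues are 0, 1, 2.
s=1: eigenvector (1, 0, 2).
s=2: eigenvector (0, 1, 0).
s=0: eigenvector (-1, 2, -1).
P = [[1, 0, -1], [0, 1, 2], [2, 0, -1]], D = diag(1, 2, 0), P⁻¹ = [[-1, 0, 1], [4, 1, -2], [-2, 0, 1]].
L² = P·diag(1, 4, 0)·P⁻¹ = [[-1, 0, 1], [16, 4, -8], [-2, 0, 2]].
The requested entry is -8.

-8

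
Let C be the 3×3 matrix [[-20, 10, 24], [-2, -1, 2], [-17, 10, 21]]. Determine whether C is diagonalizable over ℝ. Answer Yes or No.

Characteristic polynomial: p(μ) = μ^3 - 13μ - 12 = (μ - 4)(μ + 1)(μ + 3).
All 3 eigenvalues are distinct, so C is diagonalizable.

Yes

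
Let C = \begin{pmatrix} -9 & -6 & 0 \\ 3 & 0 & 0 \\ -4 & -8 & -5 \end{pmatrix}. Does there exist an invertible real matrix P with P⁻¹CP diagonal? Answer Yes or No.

Yes

Characteristic polynomial: p(λ) = λ^3 + 14λ^2 + 63λ + 90 = (λ + 3)(λ + 5)(λ + 6).
All 3 eigenvalues are distinct, so C is diagonalizable.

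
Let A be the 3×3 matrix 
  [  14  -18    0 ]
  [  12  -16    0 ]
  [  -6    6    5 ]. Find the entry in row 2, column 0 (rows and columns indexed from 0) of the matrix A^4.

-1218

Characteristic polynomial: s^3 - 3s^2 - 18s + 40 = (s - 5)(s - 2)(s + 4), so the eigenvalues are -4, 2, 5.
s=2: eigenvector (3, 2, 2).
s=-4: eigenvector (1, 1, 0).
s=5: eigenvector (0, 0, 1).
P = [[3, 1, 0], [2, 1, 0], [2, 0, 1]], D = diag(2, -4, 5), P⁻¹ = [[1, -1, 0], [-2, 3, 0], [-2, 2, 1]].
A⁴ = P·diag(16, 256, 625)·P⁻¹ = [[-464, 720, 0], [-480, 736, 0], [-1218, 1218, 625]].
The requested entry is -1218.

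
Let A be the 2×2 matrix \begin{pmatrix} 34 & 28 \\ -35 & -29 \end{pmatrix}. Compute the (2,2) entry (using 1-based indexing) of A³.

Characteristic polynomial: r^2 - 5r - 6 = (r - 6)(r + 1), so the eigenvalues are -1, 6.
r=-1: eigenvector (4, -5).
r=6: eigenvector (1, -1).
P = [[4, 1], [-5, -1]], D = diag(-1, 6), P⁻¹ = [[-1, -1], [5, 4]].
A³ = P·diag(-1, 216)·P⁻¹ = [[1084, 868], [-1085, -869]].
The requested entry is -869.

-869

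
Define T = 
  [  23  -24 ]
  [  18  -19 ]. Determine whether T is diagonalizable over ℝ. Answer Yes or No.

Yes

Characteristic polynomial: p(r) = r^2 - 4r - 5 = (r - 5)(r + 1).
All 2 eigenvalues are distinct, so T is diagonalizable.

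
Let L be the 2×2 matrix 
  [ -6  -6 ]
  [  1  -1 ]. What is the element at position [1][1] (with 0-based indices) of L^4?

Characteristic polynomial: s^2 + 7s + 12 = (s + 3)(s + 4), so the eigenvalues are -4, -3.
s=-3: eigenvector (-2, 1).
s=-4: eigenvector (3, -1).
P = [[-2, 3], [1, -1]], D = diag(-3, -4), P⁻¹ = [[1, 3], [1, 2]].
L⁴ = P·diag(81, 256)·P⁻¹ = [[606, 1050], [-175, -269]].
The requested entry is -269.

-269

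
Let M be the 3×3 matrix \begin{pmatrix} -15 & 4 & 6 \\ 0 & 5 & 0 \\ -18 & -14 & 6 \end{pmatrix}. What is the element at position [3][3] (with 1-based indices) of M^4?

Characteristic polynomial: μ^3 + 4μ^2 - 27μ - 90 = (μ - 5)(μ + 3)(μ + 6), so the eigenvalues are -6, -3, 5.
μ=5: eigenvector (-1, 1, -4).
μ=-3: eigenvector (1, 0, 2).
μ=-6: eigenvector (-2, 0, -3).
P = [[-1, 1, -2], [1, 0, 0], [-4, 2, -3]], D = diag(5, -3, -6), P⁻¹ = [[0, 1, 0], [-3, 5, 2], [-2, 2, 1]].
M⁴ = P·diag(625, 81, 1296)·P⁻¹ = [[4941, -5404, -2430], [0, 625, 0], [7290, -9466, -3564]].
The requested entry is -3564.

-3564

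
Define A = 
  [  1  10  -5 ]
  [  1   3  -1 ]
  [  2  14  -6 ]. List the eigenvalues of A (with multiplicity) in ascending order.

-4, 1, 1

Characteristic polynomial: p(t) = t^3 + 2t^2 - 7t + 4 = (t - 1)^2(t + 4).
Roots (with multiplicity): -4, 1, 1.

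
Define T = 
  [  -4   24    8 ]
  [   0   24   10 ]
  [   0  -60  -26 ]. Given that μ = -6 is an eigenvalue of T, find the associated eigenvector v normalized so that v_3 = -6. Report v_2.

2

T + 6I = [[2, 24, 8], [0, 30, 10], [0, -60, -20]].
Solving (T + 6I)v = 0 gives the eigenspace spanned by (0, 2, -6).
With v_3 = -6, v = (0, 2, -6), so v_2 = 2.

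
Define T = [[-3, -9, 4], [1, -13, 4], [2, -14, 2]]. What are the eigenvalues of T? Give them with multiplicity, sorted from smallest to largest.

-6, -4, -4

Characteristic polynomial: p(μ) = μ^3 + 14μ^2 + 64μ + 96 = (μ + 4)^2(μ + 6).
Roots (with multiplicity): -6, -4, -4.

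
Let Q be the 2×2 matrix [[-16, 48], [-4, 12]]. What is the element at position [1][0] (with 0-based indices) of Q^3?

-64

Characteristic polynomial: t^2 + 4t = t(t + 4), so the eigenvalues are -4, 0.
t=0: eigenvector (3, 1).
t=-4: eigenvector (4, 1).
P = [[3, 4], [1, 1]], D = diag(0, -4), P⁻¹ = [[-1, 4], [1, -3]].
Q³ = P·diag(0, -64)·P⁻¹ = [[-256, 768], [-64, 192]].
The requested entry is -64.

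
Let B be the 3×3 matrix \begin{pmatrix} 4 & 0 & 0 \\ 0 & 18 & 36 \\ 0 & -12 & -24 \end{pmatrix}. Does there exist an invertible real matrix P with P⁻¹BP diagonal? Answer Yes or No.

Characteristic polynomial: p(s) = s^3 + 2s^2 - 24s = s(s - 4)(s + 6).
All 3 eigenvalues are distinct, so B is diagonalizable.

Yes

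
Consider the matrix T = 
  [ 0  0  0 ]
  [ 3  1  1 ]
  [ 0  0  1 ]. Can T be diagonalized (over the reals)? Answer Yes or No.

No

Characteristic polynomial: p(μ) = μ^3 - 2μ^2 + μ = μ(μ - 1)^2.
μ = 1 has algebraic multiplicity 2; rank(T − 1I) = 2, so geometric multiplicity = 1.
Geometric multiplicity < algebraic multiplicity, so T is not diagonalizable.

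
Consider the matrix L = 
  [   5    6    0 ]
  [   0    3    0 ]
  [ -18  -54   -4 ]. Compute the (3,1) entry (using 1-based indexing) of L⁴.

Characteristic polynomial: λ^3 - 4λ^2 - 17λ + 60 = (λ - 5)(λ - 3)(λ + 4), so the eigenvalues are -4, 3, 5.
λ=3: eigenvector (-3, 1, 0).
λ=5: eigenvector (1, 0, -2).
λ=-4: eigenvector (0, 0, 1).
P = [[-3, 1, 0], [1, 0, 0], [0, -2, 1]], D = diag(3, 5, -4), P⁻¹ = [[0, 1, 0], [1, 3, 0], [2, 6, 1]].
L⁴ = P·diag(81, 625, 256)·P⁻¹ = [[625, 1632, 0], [0, 81, 0], [-738, -2214, 256]].
The requested entry is -738.

-738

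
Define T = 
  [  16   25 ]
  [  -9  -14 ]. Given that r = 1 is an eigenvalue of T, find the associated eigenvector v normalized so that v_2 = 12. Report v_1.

-20

T − 1I = [[15, 25], [-9, -15]].
Solving (T − 1I)v = 0 gives the eigenspace spanned by (-20, 12).
With v_2 = 12, v = (-20, 12), so v_1 = -20.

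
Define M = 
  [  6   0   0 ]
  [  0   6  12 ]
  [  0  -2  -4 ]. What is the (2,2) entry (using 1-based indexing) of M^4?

Characteristic polynomial: μ^3 - 8μ^2 + 12μ = μ(μ - 6)(μ - 2), so the eigenvalues are 0, 2, 6.
μ=6: eigenvector (1, 0, 0).
μ=2: eigenvector (0, 3, -1).
μ=0: eigenvector (0, -2, 1).
P = [[1, 0, 0], [0, 3, -2], [0, -1, 1]], D = diag(6, 2, 0), P⁻¹ = [[1, 0, 0], [0, 1, 2], [0, 1, 3]].
M⁴ = P·diag(1296, 16, 0)·P⁻¹ = [[1296, 0, 0], [0, 48, 96], [0, -16, -32]].
The requested entry is 48.

48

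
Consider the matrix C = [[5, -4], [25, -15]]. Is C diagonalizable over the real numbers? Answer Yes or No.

Characteristic polynomial: p(s) = s^2 + 10s + 25 = (s + 5)^2.
s = -5 has algebraic multiplicity 2; rank(C + 5I) = 1, so geometric multiplicity = 1.
Geometric multiplicity < algebraic multiplicity, so C is not diagonalizable.

No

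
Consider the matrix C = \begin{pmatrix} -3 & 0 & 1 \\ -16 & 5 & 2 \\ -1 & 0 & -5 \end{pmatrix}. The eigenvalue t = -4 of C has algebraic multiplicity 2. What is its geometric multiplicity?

1

C + 4I = [[1, 0, 1], [-16, 9, 2], [-1, 0, -1]].
This matrix has rank 2, so its null space has dimension 3 − 2 = 1.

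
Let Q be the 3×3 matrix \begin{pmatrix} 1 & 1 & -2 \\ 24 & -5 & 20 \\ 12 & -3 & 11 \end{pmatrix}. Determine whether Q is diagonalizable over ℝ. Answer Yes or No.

No

Characteristic polynomial: p(s) = s^3 - 7s^2 + 11s - 5 = (s - 5)(s - 1)^2.
s = 1 has algebraic multiplicity 2; rank(Q − 1I) = 2, so geometric multiplicity = 1.
Geometric multiplicity < algebraic multiplicity, so Q is not diagonalizable.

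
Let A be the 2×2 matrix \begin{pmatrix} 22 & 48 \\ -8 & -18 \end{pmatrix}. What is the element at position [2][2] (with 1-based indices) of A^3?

-456

Characteristic polynomial: t^2 - 4t - 12 = (t - 6)(t + 2), so the eigenvalues are -2, 6.
t=-2: eigenvector (-2, 1).
t=6: eigenvector (-3, 1).
P = [[-2, -3], [1, 1]], D = diag(-2, 6), P⁻¹ = [[1, 3], [-1, -2]].
A³ = P·diag(-8, 216)·P⁻¹ = [[664, 1344], [-224, -456]].
The requested entry is -456.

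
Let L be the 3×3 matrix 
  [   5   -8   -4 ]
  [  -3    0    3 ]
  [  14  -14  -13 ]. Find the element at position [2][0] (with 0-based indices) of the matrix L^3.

Characteristic polynomial: μ^3 + 8μ^2 + 9μ - 18 = (μ - 1)(μ + 3)(μ + 6), so the eigenvalues are -6, -3, 1.
μ=1: eigenvector (1, 0, 1).
μ=-6: eigenvector (0, 1, -2).
μ=-3: eigenvector (1, 1, 0).
P = [[1, 0, 1], [0, 1, 1], [1, -2, 0]], D = diag(1, -6, -3), P⁻¹ = [[2, -2, -1], [1, -1, -1], [-1, 2, 1]].
L³ = P·diag(1, -216, -27)·P⁻¹ = [[29, -56, -28], [-189, 162, 189], [434, -434, -433]].
The requested entry is 434.

434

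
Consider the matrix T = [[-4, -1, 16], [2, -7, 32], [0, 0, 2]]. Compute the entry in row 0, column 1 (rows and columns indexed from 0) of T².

Characteristic polynomial: λ^3 + 9λ^2 + 8λ - 60 = (λ - 2)(λ + 5)(λ + 6), so the eigenvalues are -6, -5, 2.
λ=2: eigenvector (2, 4, 1).
λ=-5: eigenvector (-1, -1, 0).
λ=-6: eigenvector (1, 2, 0).
P = [[2, -1, 1], [4, -1, 2], [1, 0, 0]], D = diag(2, -5, -6), P⁻¹ = [[0, 0, 1], [-2, 1, 0], [-1, 1, -2]].
T² = P·diag(4, 25, 36)·P⁻¹ = [[14, 11, -64], [-22, 47, -128], [0, 0, 4]].
The requested entry is 11.

11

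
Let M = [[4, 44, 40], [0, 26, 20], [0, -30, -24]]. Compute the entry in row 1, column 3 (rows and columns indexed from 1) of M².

Characteristic polynomial: r^3 - 6r^2 - 16r + 96 = (r - 6)(r - 4)(r + 4), so the eigenvalues are -4, 4, 6.
r=4: eigenvector (1, 0, 0).
r=-4: eigenvector (-4, -2, 3).
r=6: eigenvector (2, 1, -1).
P = [[1, -4, 2], [0, -2, 1], [0, 3, -1]], D = diag(4, -4, 6), P⁻¹ = [[1, -2, 0], [0, 1, 1], [0, 3, 2]].
M² = P·diag(16, 16, 36)·P⁻¹ = [[16, 120, 80], [0, 76, 40], [0, -60, -24]].
The requested entry is 80.

80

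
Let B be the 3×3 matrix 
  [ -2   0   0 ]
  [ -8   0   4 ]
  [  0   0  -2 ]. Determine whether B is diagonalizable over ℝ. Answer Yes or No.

Characteristic polynomial: p(μ) = μ^3 + 4μ^2 + 4μ = μ(μ + 2)^2.
μ = -2 has algebraic multiplicity 2; rank(B + 2I) = 1, so geometric multiplicity = 2.
Every eigenvalue has geometric = algebraic multiplicity, so B is diagonalizable.

Yes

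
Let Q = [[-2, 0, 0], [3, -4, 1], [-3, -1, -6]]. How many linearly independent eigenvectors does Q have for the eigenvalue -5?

Q + 5I = [[3, 0, 0], [3, 1, 1], [-3, -1, -1]].
This matrix has rank 2, so its null space has dimension 3 − 2 = 1.

1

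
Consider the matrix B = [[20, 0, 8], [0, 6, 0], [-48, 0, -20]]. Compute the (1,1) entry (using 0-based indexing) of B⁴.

1296

Characteristic polynomial: r^3 - 6r^2 - 16r + 96 = (r - 6)(r - 4)(r + 4), so the eigenvalues are -4, 4, 6.
r=-4: eigenvector (-1, 0, 3).
r=6: eigenvector (0, 1, 0).
r=4: eigenvector (1, 0, -2).
P = [[-1, 0, 1], [0, 1, 0], [3, 0, -2]], D = diag(-4, 6, 4), P⁻¹ = [[2, 0, 1], [0, 1, 0], [3, 0, 1]].
B⁴ = P·diag(256, 1296, 256)·P⁻¹ = [[256, 0, 0], [0, 1296, 0], [0, 0, 256]].
The requested entry is 1296.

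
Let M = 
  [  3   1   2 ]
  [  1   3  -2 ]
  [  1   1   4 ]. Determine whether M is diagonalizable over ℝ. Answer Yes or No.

No

Characteristic polynomial: p(s) = s^3 - 10s^2 + 32s - 32 = (s - 4)^2(s - 2).
s = 4 has algebraic multiplicity 2; rank(M − 4I) = 2, so geometric multiplicity = 1.
Geometric multiplicity < algebraic multiplicity, so M is not diagonalizable.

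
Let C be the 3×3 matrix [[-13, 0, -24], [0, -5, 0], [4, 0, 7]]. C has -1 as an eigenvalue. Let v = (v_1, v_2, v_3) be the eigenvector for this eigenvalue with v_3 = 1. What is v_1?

-2

C + 1I = [[-12, 0, -24], [0, -4, 0], [4, 0, 8]].
Solving (C + 1I)v = 0 gives the eigenspace spanned by (-2, 0, 1).
With v_3 = 1, v = (-2, 0, 1), so v_1 = -2.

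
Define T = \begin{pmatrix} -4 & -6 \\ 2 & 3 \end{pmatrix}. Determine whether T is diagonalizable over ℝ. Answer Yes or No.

Characteristic polynomial: p(μ) = μ^2 + μ = μ(μ + 1).
All 2 eigenvalues are distinct, so T is diagonalizable.

Yes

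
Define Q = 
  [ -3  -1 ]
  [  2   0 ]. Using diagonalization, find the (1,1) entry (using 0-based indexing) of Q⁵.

Characteristic polynomial: t^2 + 3t + 2 = (t + 1)(t + 2), so the eigenvalues are -2, -1.
t=-1: eigenvector (1, -2).
t=-2: eigenvector (-1, 1).
P = [[1, -1], [-2, 1]], D = diag(-1, -2), P⁻¹ = [[-1, -1], [-2, -1]].
Q⁵ = P·diag(-1, -32)·P⁻¹ = [[-63, -31], [62, 30]].
The requested entry is 30.

30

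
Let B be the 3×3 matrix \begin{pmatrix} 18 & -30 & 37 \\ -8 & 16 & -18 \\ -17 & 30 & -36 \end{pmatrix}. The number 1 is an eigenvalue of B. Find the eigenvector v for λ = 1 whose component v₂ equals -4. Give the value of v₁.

B − 1I = [[17, -30, 37], [-8, 15, -18], [-17, 30, -37]].
Solving (B − 1I)v = 0 gives the eigenspace spanned by (6, -4, -6).
With v₂ = -4, v = (6, -4, -6), so v₁ = 6.

6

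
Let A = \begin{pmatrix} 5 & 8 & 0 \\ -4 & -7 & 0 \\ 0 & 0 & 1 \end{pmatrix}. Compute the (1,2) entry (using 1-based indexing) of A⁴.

Characteristic polynomial: s^3 + s^2 - 5s + 3 = (s - 1)^2(s + 3), so the eigenvalues are -3, 1, 1.
s=1: eigenvector (10, -5, -2).
s=1: eigenvector (-4, 2, 1).
s=-3: eigenvector (-1, 1, 0).
P = [[10, -4, -1], [-5, 2, 1], [-2, 1, 0]], D = diag(1, 1, -3), P⁻¹ = [[1, 1, 2], [2, 2, 5], [1, 2, 0]].
A⁴ = P·diag(1, 1, 81)·P⁻¹ = [[-79, -160, 0], [80, 161, 0], [0, 0, 1]].
The requested entry is -160.

-160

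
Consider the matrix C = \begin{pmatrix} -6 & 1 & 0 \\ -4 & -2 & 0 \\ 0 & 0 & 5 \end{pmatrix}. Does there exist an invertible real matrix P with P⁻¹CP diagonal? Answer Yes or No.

No

Characteristic polynomial: p(s) = s^3 + 3s^2 - 24s - 80 = (s - 5)(s + 4)^2.
s = -4 has algebraic multiplicity 2; rank(C + 4I) = 2, so geometric multiplicity = 1.
Geometric multiplicity < algebraic multiplicity, so C is not diagonalizable.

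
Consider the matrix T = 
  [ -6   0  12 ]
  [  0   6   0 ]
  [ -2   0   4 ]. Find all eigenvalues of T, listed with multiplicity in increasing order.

Characteristic polynomial: p(s) = s^3 - 4s^2 - 12s = s(s - 6)(s + 2).
Roots (with multiplicity): -2, 0, 6.

-2, 0, 6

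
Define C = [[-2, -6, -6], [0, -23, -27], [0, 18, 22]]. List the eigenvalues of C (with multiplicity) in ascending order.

Characteristic polynomial: p(λ) = λ^3 + 3λ^2 - 18λ - 40 = (λ - 4)(λ + 2)(λ + 5).
Roots (with multiplicity): -5, -2, 4.

-5, -2, 4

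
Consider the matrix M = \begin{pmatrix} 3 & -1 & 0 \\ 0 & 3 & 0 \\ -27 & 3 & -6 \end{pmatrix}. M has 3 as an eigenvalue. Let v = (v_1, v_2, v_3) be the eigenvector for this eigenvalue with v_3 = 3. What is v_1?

-1

M − 3I = [[0, -1, 0], [0, 0, 0], [-27, 3, -9]].
Solving (M − 3I)v = 0 gives the eigenspace spanned by (-1, 0, 3).
With v_3 = 3, v = (-1, 0, 3), so v_1 = -1.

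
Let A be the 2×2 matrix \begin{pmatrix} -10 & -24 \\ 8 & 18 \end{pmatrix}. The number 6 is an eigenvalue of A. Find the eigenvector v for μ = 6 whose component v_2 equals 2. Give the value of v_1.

-3

A − 6I = [[-16, -24], [8, 12]].
Solving (A − 6I)v = 0 gives the eigenspace spanned by (-3, 2).
With v_2 = 2, v = (-3, 2), so v_1 = -3.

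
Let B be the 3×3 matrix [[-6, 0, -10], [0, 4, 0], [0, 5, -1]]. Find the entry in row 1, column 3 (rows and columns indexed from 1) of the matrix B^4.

2590

Characteristic polynomial: λ^3 + 3λ^2 - 22λ - 24 = (λ - 4)(λ + 1)(λ + 6), so the eigenvalues are -6, -1, 4.
λ=-6: eigenvector (1, 0, 0).
λ=-1: eigenvector (-2, 0, 1).
λ=4: eigenvector (-1, 1, 1).
P = [[1, -2, -1], [0, 0, 1], [0, 1, 1]], D = diag(-6, -1, 4), P⁻¹ = [[1, -1, 2], [0, -1, 1], [0, 1, 0]].
B⁴ = P·diag(1296, 1, 256)·P⁻¹ = [[1296, -1550, 2590], [0, 256, 0], [0, 255, 1]].
The requested entry is 2590.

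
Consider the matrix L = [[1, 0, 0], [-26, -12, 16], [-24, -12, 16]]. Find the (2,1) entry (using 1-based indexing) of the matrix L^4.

-1538

Characteristic polynomial: s^3 - 5s^2 + 4s = s(s - 4)(s - 1), so the eigenvalues are 0, 1, 4.
s=4: eigenvector (0, -1, -1).
s=1: eigenvector (1, -2, 0).
s=0: eigenvector (0, 4, 3).
P = [[0, 1, 0], [-1, -2, 4], [-1, 0, 3]], D = diag(4, 1, 0), P⁻¹ = [[6, 3, -4], [1, 0, 0], [2, 1, -1]].
L⁴ = P·diag(256, 1, 0)·P⁻¹ = [[1, 0, 0], [-1538, -768, 1024], [-1536, -768, 1024]].
The requested entry is -1538.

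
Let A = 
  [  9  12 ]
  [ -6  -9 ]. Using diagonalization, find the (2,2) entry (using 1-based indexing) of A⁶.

Characteristic polynomial: r^2 - 9 = (r - 3)(r + 3), so the eigenvalues are -3, 3.
r=-3: eigenvector (1, -1).
r=3: eigenvector (2, -1).
P = [[1, 2], [-1, -1]], D = diag(-3, 3), P⁻¹ = [[-1, -2], [1, 1]].
A⁶ = P·diag(729, 729)·P⁻¹ = [[729, 0], [0, 729]].
The requested entry is 729.

729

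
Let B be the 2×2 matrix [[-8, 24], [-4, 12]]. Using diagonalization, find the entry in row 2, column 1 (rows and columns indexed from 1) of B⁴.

-256

Characteristic polynomial: μ^2 - 4μ = μ(μ - 4), so the eigenvalues are 0, 4.
μ=4: eigenvector (-2, -1).
μ=0: eigenvector (3, 1).
P = [[-2, 3], [-1, 1]], D = diag(4, 0), P⁻¹ = [[1, -3], [1, -2]].
B⁴ = P·diag(256, 0)·P⁻¹ = [[-512, 1536], [-256, 768]].
The requested entry is -256.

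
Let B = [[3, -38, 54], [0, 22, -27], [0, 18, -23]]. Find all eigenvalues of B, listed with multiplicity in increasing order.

Characteristic polynomial: p(λ) = λ^3 - 2λ^2 - 23λ + 60 = (λ - 4)(λ - 3)(λ + 5).
Roots (with multiplicity): -5, 3, 4.

-5, 3, 4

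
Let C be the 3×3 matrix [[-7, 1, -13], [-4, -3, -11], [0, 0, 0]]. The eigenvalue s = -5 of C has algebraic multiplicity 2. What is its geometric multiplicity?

C + 5I = [[-2, 1, -13], [-4, 2, -11], [0, 0, 5]].
This matrix has rank 2, so its null space has dimension 3 − 2 = 1.

1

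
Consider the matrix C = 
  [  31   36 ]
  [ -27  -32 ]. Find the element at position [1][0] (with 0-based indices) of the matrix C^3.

-567

Characteristic polynomial: λ^2 + λ - 20 = (λ - 4)(λ + 5), so the eigenvalues are -5, 4.
λ=4: eigenvector (4, -3).
λ=-5: eigenvector (-1, 1).
P = [[4, -1], [-3, 1]], D = diag(4, -5), P⁻¹ = [[1, 1], [3, 4]].
C³ = P·diag(64, -125)·P⁻¹ = [[631, 756], [-567, -692]].
The requested entry is -567.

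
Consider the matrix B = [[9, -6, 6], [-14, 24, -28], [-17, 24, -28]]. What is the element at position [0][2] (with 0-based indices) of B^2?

54

Characteristic polynomial: λ^3 - 5λ^2 - 18λ + 72 = (λ - 6)(λ - 3)(λ + 4), so the eigenvalues are -4, 3, 6.
λ=6: eigenvector (2, 0, -1).
λ=-4: eigenvector (0, 1, 1).
λ=3: eigenvector (-1, -2, -1).
P = [[2, 0, -1], [0, 1, -2], [-1, 1, -1]], D = diag(6, -4, 3), P⁻¹ = [[1, -1, 1], [2, -3, 4], [1, -2, 2]].
B² = P·diag(36, 16, 9)·P⁻¹ = [[63, -54, 54], [14, -12, 28], [-13, 6, 10]].
The requested entry is 54.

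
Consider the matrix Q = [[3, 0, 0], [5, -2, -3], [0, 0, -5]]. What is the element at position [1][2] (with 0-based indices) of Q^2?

21

Characteristic polynomial: r^3 + 4r^2 - 11r - 30 = (r - 3)(r + 2)(r + 5), so the eigenvalues are -5, -2, 3.
r=3: eigenvector (1, 1, 0).
r=-2: eigenvector (0, 1, 0).
r=-5: eigenvector (0, 1, 1).
P = [[1, 0, 0], [1, 1, 1], [0, 0, 1]], D = diag(3, -2, -5), P⁻¹ = [[1, 0, 0], [-1, 1, -1], [0, 0, 1]].
Q² = P·diag(9, 4, 25)·P⁻¹ = [[9, 0, 0], [5, 4, 21], [0, 0, 25]].
The requested entry is 21.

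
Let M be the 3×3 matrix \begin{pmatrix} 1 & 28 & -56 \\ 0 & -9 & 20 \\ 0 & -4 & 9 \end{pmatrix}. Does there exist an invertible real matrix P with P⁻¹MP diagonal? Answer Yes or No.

Yes

Characteristic polynomial: p(μ) = μ^3 - μ^2 - μ + 1 = (μ - 1)^2(μ + 1).
μ = 1 has algebraic multiplicity 2; rank(M − 1I) = 1, so geometric multiplicity = 2.
Every eigenvalue has geometric = algebraic multiplicity, so M is diagonalizable.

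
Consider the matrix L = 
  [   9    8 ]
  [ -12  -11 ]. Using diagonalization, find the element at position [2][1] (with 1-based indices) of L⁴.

Characteristic polynomial: μ^2 + 2μ - 3 = (μ - 1)(μ + 3), so the eigenvalues are -3, 1.
μ=1: eigenvector (-1, 1).
μ=-3: eigenvector (-2, 3).
P = [[-1, -2], [1, 3]], D = diag(1, -3), P⁻¹ = [[-3, -2], [1, 1]].
L⁴ = P·diag(1, 81)·P⁻¹ = [[-159, -160], [240, 241]].
The requested entry is 240.

240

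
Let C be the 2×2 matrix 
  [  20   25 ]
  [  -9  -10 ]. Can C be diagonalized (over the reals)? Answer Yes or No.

No

Characteristic polynomial: p(μ) = μ^2 - 10μ + 25 = (μ - 5)^2.
μ = 5 has algebraic multiplicity 2; rank(C − 5I) = 1, so geometric multiplicity = 1.
Geometric multiplicity < algebraic multiplicity, so C is not diagonalizable.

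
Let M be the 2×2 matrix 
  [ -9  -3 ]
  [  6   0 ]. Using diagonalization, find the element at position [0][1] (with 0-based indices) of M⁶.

45927

Characteristic polynomial: λ^2 + 9λ + 18 = (λ + 3)(λ + 6), so the eigenvalues are -6, -3.
λ=-6: eigenvector (-1, 1).
λ=-3: eigenvector (-1, 2).
P = [[-1, -1], [1, 2]], D = diag(-6, -3), P⁻¹ = [[-2, -1], [1, 1]].
M⁶ = P·diag(46656, 729)·P⁻¹ = [[92583, 45927], [-91854, -45198]].
The requested entry is 45927.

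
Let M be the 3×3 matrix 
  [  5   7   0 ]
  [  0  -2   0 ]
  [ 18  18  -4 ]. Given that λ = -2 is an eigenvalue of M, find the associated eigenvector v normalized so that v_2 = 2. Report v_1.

-2

M + 2I = [[7, 7, 0], [0, 0, 0], [18, 18, -2]].
Solving (M + 2I)v = 0 gives the eigenspace spanned by (-2, 2, 0).
With v_2 = 2, v = (-2, 2, 0), so v_1 = -2.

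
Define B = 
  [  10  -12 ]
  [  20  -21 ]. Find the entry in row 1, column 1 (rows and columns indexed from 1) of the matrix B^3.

1240

Characteristic polynomial: s^2 + 11s + 30 = (s + 5)(s + 6), so the eigenvalues are -6, -5.
s=-6: eigenvector (3, 4).
s=-5: eigenvector (4, 5).
P = [[3, 4], [4, 5]], D = diag(-6, -5), P⁻¹ = [[-5, 4], [4, -3]].
B³ = P·diag(-216, -125)·P⁻¹ = [[1240, -1092], [1820, -1581]].
The requested entry is 1240.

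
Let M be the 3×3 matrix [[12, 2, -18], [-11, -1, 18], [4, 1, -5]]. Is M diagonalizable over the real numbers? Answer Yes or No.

Characteristic polynomial: p(t) = t^3 - 6t^2 + 9t - 4 = (t - 4)(t - 1)^2.
t = 1 has algebraic multiplicity 2; rank(M − 1I) = 2, so geometric multiplicity = 1.
Geometric multiplicity < algebraic multiplicity, so M is not diagonalizable.

No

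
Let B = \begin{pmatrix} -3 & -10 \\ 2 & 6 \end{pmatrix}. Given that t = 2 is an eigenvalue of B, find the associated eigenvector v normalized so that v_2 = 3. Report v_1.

B − 2I = [[-5, -10], [2, 4]].
Solving (B − 2I)v = 0 gives the eigenspace spanned by (-6, 3).
With v_2 = 3, v = (-6, 3), so v_1 = -6.

-6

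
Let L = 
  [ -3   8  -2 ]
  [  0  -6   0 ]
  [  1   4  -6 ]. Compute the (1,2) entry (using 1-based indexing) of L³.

Characteristic polynomial: μ^3 + 15μ^2 + 74μ + 120 = (μ + 4)(μ + 5)(μ + 6), so the eigenvalues are -6, -5, -4.
μ=-5: eigenvector (-1, 0, -1).
μ=-4: eigenvector (2, 0, 1).
μ=-6: eigenvector (-4, 1, -2).
P = [[-1, 2, -4], [0, 0, 1], [-1, 1, -2]], D = diag(-5, -4, -6), P⁻¹ = [[1, 0, -2], [1, 2, -1], [0, 1, 0]].
L³ = P·diag(-125, -64, -216)·P⁻¹ = [[-3, 608, -122], [0, -216, 0], [61, 304, -186]].
The requested entry is 608.

608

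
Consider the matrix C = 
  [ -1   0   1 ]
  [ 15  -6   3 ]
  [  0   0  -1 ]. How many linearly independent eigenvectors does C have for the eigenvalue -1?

1

C + 1I = [[0, 0, 1], [15, -5, 3], [0, 0, 0]].
This matrix has rank 2, so its null space has dimension 3 − 2 = 1.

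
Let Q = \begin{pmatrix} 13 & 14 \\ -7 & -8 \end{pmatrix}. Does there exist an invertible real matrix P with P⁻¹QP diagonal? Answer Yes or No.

Characteristic polynomial: p(λ) = λ^2 - 5λ - 6 = (λ - 6)(λ + 1).
All 2 eigenvalues are distinct, so Q is diagonalizable.

Yes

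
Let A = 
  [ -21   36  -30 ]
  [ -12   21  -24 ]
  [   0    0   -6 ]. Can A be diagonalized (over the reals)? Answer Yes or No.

Characteristic polynomial: p(r) = r^3 + 6r^2 - 9r - 54 = (r - 3)(r + 3)(r + 6).
All 3 eigenvalues are distinct, so A is diagonalizable.

Yes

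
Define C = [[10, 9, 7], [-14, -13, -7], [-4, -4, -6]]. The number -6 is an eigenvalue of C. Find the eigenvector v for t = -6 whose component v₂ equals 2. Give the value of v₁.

-2

C + 6I = [[16, 9, 7], [-14, -7, -7], [-4, -4, 0]].
Solving (C + 6I)v = 0 gives the eigenspace spanned by (-2, 2, 2).
With v₂ = 2, v = (-2, 2, 2), so v₁ = -2.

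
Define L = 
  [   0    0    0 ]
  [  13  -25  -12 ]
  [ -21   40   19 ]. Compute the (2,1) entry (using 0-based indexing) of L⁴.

Characteristic polynomial: r^3 + 6r^2 + 5r = r(r + 1)(r + 5), so the eigenvalues are -5, -1, 0.
r=0: eigenvector (1, 1, -1).
r=-5: eigenvector (0, 3, -5).
r=-1: eigenvector (0, -1, 2).
P = [[1, 0, 0], [1, 3, -1], [-1, -5, 2]], D = diag(0, -5, -1), P⁻¹ = [[1, 0, 0], [-1, 2, 1], [-2, 5, 3]].
L⁴ = P·diag(0, 625, 1)·P⁻¹ = [[0, 0, 0], [-1873, 3745, 1872], [3121, -6240, -3119]].
The requested entry is -6240.

-6240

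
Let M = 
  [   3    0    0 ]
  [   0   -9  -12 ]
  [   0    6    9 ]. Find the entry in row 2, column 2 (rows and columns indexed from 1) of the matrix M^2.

Characteristic polynomial: λ^3 - 3λ^2 - 9λ + 27 = (λ - 3)^2(λ + 3), so the eigenvalues are -3, 3, 3.
λ=3: eigenvector (1, 1, -1).
λ=-3: eigenvector (0, 2, -1).
λ=3: eigenvector (0, -1, 1).
P = [[1, 0, 0], [1, 2, -1], [-1, -1, 1]], D = diag(3, -3, 3), P⁻¹ = [[1, 0, 0], [0, 1, 1], [1, 1, 2]].
M² = P·diag(9, 9, 9)·P⁻¹ = [[9, 0, 0], [0, 9, 0], [0, 0, 9]].
The requested entry is 9.

9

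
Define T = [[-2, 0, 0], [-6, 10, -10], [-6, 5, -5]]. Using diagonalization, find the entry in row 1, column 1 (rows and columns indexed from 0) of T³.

Characteristic polynomial: s^3 - 3s^2 - 10s = s(s - 5)(s + 2), so the eigenvalues are -2, 0, 5.
s=0: eigenvector (0, 1, 1).
s=-2: eigenvector (1, 3, 3).
s=5: eigenvector (0, -2, -1).
P = [[0, 1, 0], [1, 3, -2], [1, 3, -1]], D = diag(0, -2, 5), P⁻¹ = [[-3, -1, 2], [1, 0, 0], [0, -1, 1]].
T³ = P·diag(0, -8, 125)·P⁻¹ = [[-8, 0, 0], [-24, 250, -250], [-24, 125, -125]].
The requested entry is 250.

250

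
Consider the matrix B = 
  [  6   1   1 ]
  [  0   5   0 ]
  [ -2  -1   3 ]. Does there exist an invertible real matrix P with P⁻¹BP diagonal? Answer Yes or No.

No

Characteristic polynomial: p(s) = s^3 - 14s^2 + 65s - 100 = (s - 5)^2(s - 4).
s = 5 has algebraic multiplicity 2; rank(B − 5I) = 2, so geometric multiplicity = 1.
Geometric multiplicity < algebraic multiplicity, so B is not diagonalizable.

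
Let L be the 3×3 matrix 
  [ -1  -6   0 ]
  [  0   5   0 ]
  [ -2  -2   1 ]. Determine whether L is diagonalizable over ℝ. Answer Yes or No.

Characteristic polynomial: p(t) = t^3 - 5t^2 - t + 5 = (t - 5)(t - 1)(t + 1).
All 3 eigenvalues are distinct, so L is diagonalizable.

Yes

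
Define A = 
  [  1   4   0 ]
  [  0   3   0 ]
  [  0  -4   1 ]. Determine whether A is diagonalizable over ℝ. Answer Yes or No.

Characteristic polynomial: p(s) = s^3 - 5s^2 + 7s - 3 = (s - 3)(s - 1)^2.
s = 1 has algebraic multiplicity 2; rank(A − 1I) = 1, so geometric multiplicity = 2.
Every eigenvalue has geometric = algebraic multiplicity, so A is diagonalizable.

Yes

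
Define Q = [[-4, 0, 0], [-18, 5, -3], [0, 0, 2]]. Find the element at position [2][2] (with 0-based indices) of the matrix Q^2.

Characteristic polynomial: t^3 - 3t^2 - 18t + 40 = (t - 5)(t - 2)(t + 4), so the eigenvalues are -4, 2, 5.
t=-4: eigenvector (1, 2, 0).
t=5: eigenvector (0, 1, 0).
t=2: eigenvector (0, 1, 1).
P = [[1, 0, 0], [2, 1, 1], [0, 0, 1]], D = diag(-4, 5, 2), P⁻¹ = [[1, 0, 0], [-2, 1, -1], [0, 0, 1]].
Q² = P·diag(16, 25, 4)·P⁻¹ = [[16, 0, 0], [-18, 25, -21], [0, 0, 4]].
The requested entry is 4.

4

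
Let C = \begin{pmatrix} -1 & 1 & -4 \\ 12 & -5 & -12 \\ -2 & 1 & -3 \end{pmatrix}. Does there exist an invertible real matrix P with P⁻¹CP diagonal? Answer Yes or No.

Characteristic polynomial: p(s) = s^3 + 9s^2 + 15s - 25 = (s - 1)(s + 5)^2.
s = -5 has algebraic multiplicity 2; rank(C + 5I) = 2, so geometric multiplicity = 1.
Geometric multiplicity < algebraic multiplicity, so C is not diagonalizable.

No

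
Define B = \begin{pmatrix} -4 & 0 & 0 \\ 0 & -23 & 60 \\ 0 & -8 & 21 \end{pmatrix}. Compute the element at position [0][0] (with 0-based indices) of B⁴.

Characteristic polynomial: s^3 + 6s^2 + 5s - 12 = (s - 1)(s + 3)(s + 4), so the eigenvalues are -4, -3, 1.
s=-3: eigenvector (0, 3, 1).
s=1: eigenvector (0, -5, -2).
s=-4: eigenvector (1, 0, 0).
P = [[0, 0, 1], [3, -5, 0], [1, -2, 0]], D = diag(-3, 1, -4), P⁻¹ = [[0, 2, -5], [0, 1, -3], [1, 0, 0]].
B⁴ = P·diag(81, 1, 256)·P⁻¹ = [[256, 0, 0], [0, 481, -1200], [0, 160, -399]].
The requested entry is 256.

256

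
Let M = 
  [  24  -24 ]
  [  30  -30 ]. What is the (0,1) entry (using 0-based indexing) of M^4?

5184

Characteristic polynomial: λ^2 + 6λ = λ(λ + 6), so the eigenvalues are -6, 0.
λ=0: eigenvector (1, 1).
λ=-6: eigenvector (-4, -5).
P = [[1, -4], [1, -5]], D = diag(0, -6), P⁻¹ = [[5, -4], [1, -1]].
M⁴ = P·diag(0, 1296)·P⁻¹ = [[-5184, 5184], [-6480, 6480]].
The requested entry is 5184.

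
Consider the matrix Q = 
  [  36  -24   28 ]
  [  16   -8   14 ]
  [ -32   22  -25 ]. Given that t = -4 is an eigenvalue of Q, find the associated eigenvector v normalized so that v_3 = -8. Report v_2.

4

Q + 4I = [[40, -24, 28], [16, -4, 14], [-32, 22, -21]].
Solving (Q + 4I)v = 0 gives the eigenspace spanned by (8, 4, -8).
With v_3 = -8, v = (8, 4, -8), so v_2 = 4.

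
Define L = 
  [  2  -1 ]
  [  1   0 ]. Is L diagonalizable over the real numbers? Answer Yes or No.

No

Characteristic polynomial: p(r) = r^2 - 2r + 1 = (r - 1)^2.
r = 1 has algebraic multiplicity 2; rank(L − 1I) = 1, so geometric multiplicity = 1.
Geometric multiplicity < algebraic multiplicity, so L is not diagonalizable.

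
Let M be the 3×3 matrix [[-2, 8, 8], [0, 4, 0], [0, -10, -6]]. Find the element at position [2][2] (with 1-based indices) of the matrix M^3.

64

Characteristic polynomial: r^3 + 4r^2 - 20r - 48 = (r - 4)(r + 2)(r + 6), so the eigenvalues are -6, -2, 4.
r=-6: eigenvector (-2, 0, 1).
r=4: eigenvector (0, 1, -1).
r=-2: eigenvector (1, 0, 0).
P = [[-2, 0, 1], [0, 1, 0], [1, -1, 0]], D = diag(-6, 4, -2), P⁻¹ = [[0, 1, 1], [0, 1, 0], [1, 2, 2]].
M³ = P·diag(-216, 64, -8)·P⁻¹ = [[-8, 416, 416], [0, 64, 0], [0, -280, -216]].
The requested entry is 64.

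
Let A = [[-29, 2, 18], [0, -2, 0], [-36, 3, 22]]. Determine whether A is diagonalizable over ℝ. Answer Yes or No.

No

Characteristic polynomial: p(t) = t^3 + 9t^2 + 24t + 20 = (t + 2)^2(t + 5).
t = -2 has algebraic multiplicity 2; rank(A + 2I) = 2, so geometric multiplicity = 1.
Geometric multiplicity < algebraic multiplicity, so A is not diagonalizable.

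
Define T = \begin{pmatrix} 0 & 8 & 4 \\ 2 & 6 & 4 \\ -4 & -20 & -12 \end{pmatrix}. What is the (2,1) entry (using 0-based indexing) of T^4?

Characteristic polynomial: μ^3 + 6μ^2 + 8μ = μ(μ + 2)(μ + 4), so the eigenvalues are -4, -2, 0.
μ=0: eigenvector (1, 1, -2).
μ=-4: eigenvector (-1, -1, 3).
μ=-2: eigenvector (0, 1, -2).
P = [[1, -1, 0], [1, -1, 1], [-2, 3, -2]], D = diag(0, -4, -2), P⁻¹ = [[1, 2, 1], [0, 2, 1], [-1, 1, 0]].
T⁴ = P·diag(0, 256, 16)·P⁻¹ = [[0, -512, -256], [-16, -496, -256], [32, 1504, 768]].
The requested entry is 1504.

1504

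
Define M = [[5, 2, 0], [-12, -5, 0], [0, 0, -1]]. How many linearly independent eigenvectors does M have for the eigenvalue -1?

2

M + 1I = [[6, 2, 0], [-12, -4, 0], [0, 0, 0]].
This matrix has rank 1, so its null space has dimension 3 − 1 = 2.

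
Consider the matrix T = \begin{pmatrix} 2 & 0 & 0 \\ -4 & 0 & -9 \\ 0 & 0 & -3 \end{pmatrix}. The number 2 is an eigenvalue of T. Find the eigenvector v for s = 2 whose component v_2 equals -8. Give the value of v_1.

T − 2I = [[0, 0, 0], [-4, -2, -9], [0, 0, -5]].
Solving (T − 2I)v = 0 gives the eigenspace spanned by (4, -8, 0).
With v_2 = -8, v = (4, -8, 0), so v_1 = 4.

4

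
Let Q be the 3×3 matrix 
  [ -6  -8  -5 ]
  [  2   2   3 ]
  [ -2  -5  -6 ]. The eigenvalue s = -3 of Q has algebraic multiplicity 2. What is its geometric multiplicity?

Q + 3I = [[-3, -8, -5], [2, 5, 3], [-2, -5, -3]].
This matrix has rank 2, so its null space has dimension 3 − 2 = 1.

1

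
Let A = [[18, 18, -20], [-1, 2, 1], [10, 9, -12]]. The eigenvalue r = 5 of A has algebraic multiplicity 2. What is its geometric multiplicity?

A − 5I = [[13, 18, -20], [-1, -3, 1], [10, 9, -17]].
This matrix has rank 2, so its null space has dimension 3 − 2 = 1.

1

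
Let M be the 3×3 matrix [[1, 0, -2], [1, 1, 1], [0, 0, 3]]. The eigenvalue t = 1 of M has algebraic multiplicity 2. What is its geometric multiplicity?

1

M − 1I = [[0, 0, -2], [1, 0, 1], [0, 0, 2]].
This matrix has rank 2, so its null space has dimension 3 − 2 = 1.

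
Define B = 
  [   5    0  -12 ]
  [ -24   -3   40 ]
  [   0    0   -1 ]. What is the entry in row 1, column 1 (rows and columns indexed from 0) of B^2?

9

Characteristic polynomial: λ^3 - λ^2 - 17λ - 15 = (λ - 5)(λ + 1)(λ + 3), so the eigenvalues are -3, -1, 5.
λ=5: eigenvector (1, -3, 0).
λ=-3: eigenvector (0, 1, 0).
λ=-1: eigenvector (2, -4, 1).
P = [[1, 0, 2], [-3, 1, -4], [0, 0, 1]], D = diag(5, -3, -1), P⁻¹ = [[1, 0, -2], [3, 1, -2], [0, 0, 1]].
B² = P·diag(25, 9, 1)·P⁻¹ = [[25, 0, -48], [-48, 9, 128], [0, 0, 1]].
The requested entry is 9.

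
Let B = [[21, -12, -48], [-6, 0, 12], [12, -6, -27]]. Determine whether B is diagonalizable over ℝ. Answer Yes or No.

Characteristic polynomial: p(λ) = λ^3 + 6λ^2 + 9λ = λ(λ + 3)^2.
λ = -3 has algebraic multiplicity 2; rank(B + 3I) = 1, so geometric multiplicity = 2.
Every eigenvalue has geometric = algebraic multiplicity, so B is diagonalizable.

Yes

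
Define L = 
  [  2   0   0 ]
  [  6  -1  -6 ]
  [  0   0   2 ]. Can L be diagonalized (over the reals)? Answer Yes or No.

Characteristic polynomial: p(s) = s^3 - 3s^2 + 4 = (s - 2)^2(s + 1).
s = 2 has algebraic multiplicity 2; rank(L − 2I) = 1, so geometric multiplicity = 2.
Every eigenvalue has geometric = algebraic multiplicity, so L is diagonalizable.

Yes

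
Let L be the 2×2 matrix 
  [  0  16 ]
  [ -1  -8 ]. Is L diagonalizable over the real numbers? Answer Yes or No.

Characteristic polynomial: p(r) = r^2 + 8r + 16 = (r + 4)^2.
r = -4 has algebraic multiplicity 2; rank(L + 4I) = 1, so geometric multiplicity = 1.
Geometric multiplicity < algebraic multiplicity, so L is not diagonalizable.

No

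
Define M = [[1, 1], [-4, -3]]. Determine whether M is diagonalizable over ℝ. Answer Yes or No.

Characteristic polynomial: p(λ) = λ^2 + 2λ + 1 = (λ + 1)^2.
λ = -1 has algebraic multiplicity 2; rank(M + 1I) = 1, so geometric multiplicity = 1.
Geometric multiplicity < algebraic multiplicity, so M is not diagonalizable.

No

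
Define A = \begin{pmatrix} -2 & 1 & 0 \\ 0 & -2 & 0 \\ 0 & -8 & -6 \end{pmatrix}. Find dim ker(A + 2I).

A + 2I = [[0, 1, 0], [0, 0, 0], [0, -8, -4]].
This matrix has rank 2, so its null space has dimension 3 − 2 = 1.

1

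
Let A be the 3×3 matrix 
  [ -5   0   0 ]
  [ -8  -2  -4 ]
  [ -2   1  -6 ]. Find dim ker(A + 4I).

1

A + 4I = [[-1, 0, 0], [-8, 2, -4], [-2, 1, -2]].
This matrix has rank 2, so its null space has dimension 3 − 2 = 1.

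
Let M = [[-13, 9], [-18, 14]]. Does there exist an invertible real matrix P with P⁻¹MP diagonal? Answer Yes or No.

Characteristic polynomial: p(λ) = λ^2 - λ - 20 = (λ - 5)(λ + 4).
All 2 eigenvalues are distinct, so M is diagonalizable.

Yes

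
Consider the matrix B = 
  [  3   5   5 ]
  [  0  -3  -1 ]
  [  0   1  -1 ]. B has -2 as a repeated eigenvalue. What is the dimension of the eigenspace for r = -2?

1

B + 2I = [[5, 5, 5], [0, -1, -1], [0, 1, 1]].
This matrix has rank 2, so its null space has dimension 3 − 2 = 1.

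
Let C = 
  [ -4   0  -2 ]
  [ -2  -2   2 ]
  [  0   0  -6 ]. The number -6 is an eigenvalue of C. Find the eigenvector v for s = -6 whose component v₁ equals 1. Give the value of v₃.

C + 6I = [[2, 0, -2], [-2, 4, 2], [0, 0, 0]].
Solving (C + 6I)v = 0 gives the eigenspace spanned by (1, 0, 1).
With v₁ = 1, v = (1, 0, 1), so v₃ = 1.

1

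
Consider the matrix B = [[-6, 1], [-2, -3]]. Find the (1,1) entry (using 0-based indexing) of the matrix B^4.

Characteristic polynomial: r^2 + 9r + 20 = (r + 4)(r + 5), so the eigenvalues are -5, -4.
r=-4: eigenvector (1, 2).
r=-5: eigenvector (1, 1).
P = [[1, 1], [2, 1]], D = diag(-4, -5), P⁻¹ = [[-1, 1], [2, -1]].
B⁴ = P·diag(256, 625)·P⁻¹ = [[994, -369], [738, -113]].
The requested entry is -113.

-113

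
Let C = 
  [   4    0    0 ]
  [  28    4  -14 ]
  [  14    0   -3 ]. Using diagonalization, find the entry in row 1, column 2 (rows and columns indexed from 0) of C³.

-182

Characteristic polynomial: t^3 - 5t^2 - 8t + 48 = (t - 4)^2(t + 3), so the eigenvalues are -3, 4, 4.
t=4: eigenvector (1, 4, 2).
t=4: eigenvector (0, 1, 0).
t=-3: eigenvector (0, 2, 1).
P = [[1, 0, 0], [4, 1, 2], [2, 0, 1]], D = diag(4, 4, -3), P⁻¹ = [[1, 0, 0], [0, 1, -2], [-2, 0, 1]].
C³ = P·diag(64, 64, -27)·P⁻¹ = [[64, 0, 0], [364, 64, -182], [182, 0, -27]].
The requested entry is -182.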